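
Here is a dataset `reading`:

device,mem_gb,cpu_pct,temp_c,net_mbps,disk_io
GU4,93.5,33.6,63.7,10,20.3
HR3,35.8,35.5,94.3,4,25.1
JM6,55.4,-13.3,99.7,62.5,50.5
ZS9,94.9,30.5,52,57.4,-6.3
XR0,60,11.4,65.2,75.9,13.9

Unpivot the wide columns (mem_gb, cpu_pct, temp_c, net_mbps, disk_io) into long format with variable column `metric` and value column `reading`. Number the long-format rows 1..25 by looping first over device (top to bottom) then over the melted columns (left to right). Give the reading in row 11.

55.4

25 rows total (5 × 5). Row 11: index ⌊(11-1)/5⌋ = 2 into device → JM6; (11-1) mod 5 = 0 into the melted columns → mem_gb.
So row 11 is (JM6, mem_gb, 55.4); reading = 55.4.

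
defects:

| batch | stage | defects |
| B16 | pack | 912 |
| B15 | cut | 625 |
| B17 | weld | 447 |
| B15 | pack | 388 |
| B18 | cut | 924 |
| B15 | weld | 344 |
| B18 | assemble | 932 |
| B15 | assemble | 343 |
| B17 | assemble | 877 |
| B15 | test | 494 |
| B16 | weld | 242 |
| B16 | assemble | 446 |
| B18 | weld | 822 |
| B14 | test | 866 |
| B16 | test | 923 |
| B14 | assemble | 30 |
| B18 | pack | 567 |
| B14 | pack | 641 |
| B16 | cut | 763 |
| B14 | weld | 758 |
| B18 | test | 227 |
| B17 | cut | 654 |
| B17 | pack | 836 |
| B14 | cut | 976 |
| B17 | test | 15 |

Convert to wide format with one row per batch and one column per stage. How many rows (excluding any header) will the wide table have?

5

5 distinct batch values → 5 rows.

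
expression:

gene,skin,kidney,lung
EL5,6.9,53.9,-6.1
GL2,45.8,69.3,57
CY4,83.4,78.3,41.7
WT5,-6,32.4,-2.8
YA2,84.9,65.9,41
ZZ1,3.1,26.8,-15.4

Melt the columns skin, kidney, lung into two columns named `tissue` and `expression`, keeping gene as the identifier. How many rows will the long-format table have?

18

6 gene values × 3 melted columns = 18 rows.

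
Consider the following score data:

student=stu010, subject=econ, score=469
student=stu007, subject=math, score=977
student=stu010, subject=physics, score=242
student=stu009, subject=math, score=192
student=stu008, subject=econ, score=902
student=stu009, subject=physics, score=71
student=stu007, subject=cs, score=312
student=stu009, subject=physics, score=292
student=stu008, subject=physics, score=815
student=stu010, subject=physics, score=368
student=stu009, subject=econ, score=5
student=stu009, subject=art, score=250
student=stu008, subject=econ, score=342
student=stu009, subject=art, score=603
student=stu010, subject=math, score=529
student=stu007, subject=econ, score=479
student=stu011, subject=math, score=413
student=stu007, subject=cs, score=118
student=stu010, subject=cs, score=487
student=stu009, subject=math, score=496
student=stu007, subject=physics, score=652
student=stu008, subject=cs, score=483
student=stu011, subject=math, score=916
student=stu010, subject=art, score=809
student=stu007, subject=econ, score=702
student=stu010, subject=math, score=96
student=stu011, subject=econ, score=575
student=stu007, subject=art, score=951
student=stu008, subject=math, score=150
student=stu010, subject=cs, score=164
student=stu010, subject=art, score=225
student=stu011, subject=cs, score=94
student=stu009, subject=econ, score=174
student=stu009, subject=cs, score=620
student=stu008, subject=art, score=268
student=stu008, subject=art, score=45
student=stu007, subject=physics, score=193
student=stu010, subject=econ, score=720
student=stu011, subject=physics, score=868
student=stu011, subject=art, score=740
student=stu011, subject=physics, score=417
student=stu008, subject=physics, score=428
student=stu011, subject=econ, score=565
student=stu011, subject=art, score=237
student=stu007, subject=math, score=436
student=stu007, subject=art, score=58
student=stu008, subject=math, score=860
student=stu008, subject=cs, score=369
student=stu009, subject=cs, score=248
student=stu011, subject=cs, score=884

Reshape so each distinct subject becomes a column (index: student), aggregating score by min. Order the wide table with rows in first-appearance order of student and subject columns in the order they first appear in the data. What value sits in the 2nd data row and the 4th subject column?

118

With rows in first-appearance order of student, row 2 is student=stu007. subject columns in first-appearance order: econ, math, physics, cs, art; column 4 is cs.
Long rows with student=stu007, subject=cs: min(312, 118) = 118.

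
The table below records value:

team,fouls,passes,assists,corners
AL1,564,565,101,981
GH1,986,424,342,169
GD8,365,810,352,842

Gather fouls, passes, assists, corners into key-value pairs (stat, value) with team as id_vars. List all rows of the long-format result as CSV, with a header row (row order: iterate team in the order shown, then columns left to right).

team,stat,value
AL1,fouls,564
AL1,passes,565
AL1,assists,101
AL1,corners,981
GH1,fouls,986
GH1,passes,424
GH1,assists,342
GH1,corners,169
GD8,fouls,365
GD8,passes,810
GD8,assists,352
GD8,corners,842

Each (team, column) pair becomes one row: 3 × 4 = 12 rows.
For example, (AL1, fouls) → value=564.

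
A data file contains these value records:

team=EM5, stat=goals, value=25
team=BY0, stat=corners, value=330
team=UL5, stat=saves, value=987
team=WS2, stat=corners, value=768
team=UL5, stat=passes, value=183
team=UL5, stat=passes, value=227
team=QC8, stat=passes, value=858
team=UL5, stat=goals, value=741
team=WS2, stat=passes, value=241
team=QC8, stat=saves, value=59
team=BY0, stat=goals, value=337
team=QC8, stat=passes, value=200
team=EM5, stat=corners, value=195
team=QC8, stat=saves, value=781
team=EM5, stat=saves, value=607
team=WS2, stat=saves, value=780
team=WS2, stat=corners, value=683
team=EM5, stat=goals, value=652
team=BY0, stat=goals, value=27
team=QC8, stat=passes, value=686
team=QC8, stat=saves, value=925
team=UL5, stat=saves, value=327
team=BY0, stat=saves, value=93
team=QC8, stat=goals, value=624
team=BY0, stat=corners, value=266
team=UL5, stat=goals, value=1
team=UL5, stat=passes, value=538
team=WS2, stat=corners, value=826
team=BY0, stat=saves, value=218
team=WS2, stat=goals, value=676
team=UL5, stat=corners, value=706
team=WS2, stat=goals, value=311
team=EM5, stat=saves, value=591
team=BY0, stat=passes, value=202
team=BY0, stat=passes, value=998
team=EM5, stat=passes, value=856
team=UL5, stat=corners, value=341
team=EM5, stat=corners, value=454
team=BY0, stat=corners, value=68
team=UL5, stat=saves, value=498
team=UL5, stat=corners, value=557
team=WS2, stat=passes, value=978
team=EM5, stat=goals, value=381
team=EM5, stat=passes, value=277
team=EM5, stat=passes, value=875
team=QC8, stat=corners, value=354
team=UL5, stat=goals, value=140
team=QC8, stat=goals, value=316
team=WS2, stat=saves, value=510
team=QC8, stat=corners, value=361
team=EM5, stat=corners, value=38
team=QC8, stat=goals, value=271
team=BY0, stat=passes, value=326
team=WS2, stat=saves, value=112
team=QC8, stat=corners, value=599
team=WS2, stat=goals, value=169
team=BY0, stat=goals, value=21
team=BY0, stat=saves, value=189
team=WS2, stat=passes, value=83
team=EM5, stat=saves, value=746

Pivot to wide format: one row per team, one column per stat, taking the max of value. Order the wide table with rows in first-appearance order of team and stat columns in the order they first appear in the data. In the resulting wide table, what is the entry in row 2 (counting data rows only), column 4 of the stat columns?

With rows in first-appearance order of team, row 2 is team=BY0. stat columns in first-appearance order: goals, corners, saves, passes; column 4 is passes.
Long rows with team=BY0, stat=passes: max(202, 998, 326) = 998.

998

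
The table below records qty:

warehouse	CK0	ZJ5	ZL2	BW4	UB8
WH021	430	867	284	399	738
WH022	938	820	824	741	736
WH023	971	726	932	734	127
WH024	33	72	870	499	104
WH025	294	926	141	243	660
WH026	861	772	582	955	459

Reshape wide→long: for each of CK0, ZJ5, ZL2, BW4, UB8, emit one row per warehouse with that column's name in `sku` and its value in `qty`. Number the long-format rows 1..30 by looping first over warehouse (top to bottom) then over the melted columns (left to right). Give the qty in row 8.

824

30 rows total (6 × 5). Row 8: index ⌊(8-1)/5⌋ = 1 into warehouse → WH022; (8-1) mod 5 = 2 into the melted columns → ZL2.
So row 8 is (WH022, ZL2, 824); qty = 824.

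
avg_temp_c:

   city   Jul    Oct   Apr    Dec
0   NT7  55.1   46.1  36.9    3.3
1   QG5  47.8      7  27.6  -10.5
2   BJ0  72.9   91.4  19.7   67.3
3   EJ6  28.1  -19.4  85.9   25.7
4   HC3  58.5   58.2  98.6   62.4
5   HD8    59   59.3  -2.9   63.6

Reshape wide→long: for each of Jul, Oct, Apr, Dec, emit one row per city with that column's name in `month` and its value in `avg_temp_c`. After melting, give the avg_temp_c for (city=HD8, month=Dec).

63.6

Unpivoting turns each (city, wide-column) pair into one long row.
The wide cell at row HD8, column Dec holds 63.6, so the long row (HD8, Dec) has avg_temp_c=63.6.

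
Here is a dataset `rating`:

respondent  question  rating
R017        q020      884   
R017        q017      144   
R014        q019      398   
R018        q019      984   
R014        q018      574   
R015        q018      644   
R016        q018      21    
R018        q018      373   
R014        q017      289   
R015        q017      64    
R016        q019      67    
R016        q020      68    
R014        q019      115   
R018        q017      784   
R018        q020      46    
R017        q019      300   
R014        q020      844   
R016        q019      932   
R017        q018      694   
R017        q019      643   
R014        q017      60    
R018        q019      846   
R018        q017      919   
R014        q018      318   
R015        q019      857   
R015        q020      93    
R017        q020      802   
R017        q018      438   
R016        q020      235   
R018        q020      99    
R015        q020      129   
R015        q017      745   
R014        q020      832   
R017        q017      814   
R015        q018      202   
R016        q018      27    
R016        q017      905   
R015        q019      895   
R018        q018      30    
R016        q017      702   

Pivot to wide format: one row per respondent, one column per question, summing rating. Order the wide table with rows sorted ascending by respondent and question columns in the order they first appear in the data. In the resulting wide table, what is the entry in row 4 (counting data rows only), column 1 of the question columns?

With rows sorted ascending by respondent, row 4 is respondent=R017. question columns in first-appearance order: q020, q017, q019, q018; column 1 is q020.
Long rows with respondent=R017, question=q020: 884 + 802 = 1686.

1686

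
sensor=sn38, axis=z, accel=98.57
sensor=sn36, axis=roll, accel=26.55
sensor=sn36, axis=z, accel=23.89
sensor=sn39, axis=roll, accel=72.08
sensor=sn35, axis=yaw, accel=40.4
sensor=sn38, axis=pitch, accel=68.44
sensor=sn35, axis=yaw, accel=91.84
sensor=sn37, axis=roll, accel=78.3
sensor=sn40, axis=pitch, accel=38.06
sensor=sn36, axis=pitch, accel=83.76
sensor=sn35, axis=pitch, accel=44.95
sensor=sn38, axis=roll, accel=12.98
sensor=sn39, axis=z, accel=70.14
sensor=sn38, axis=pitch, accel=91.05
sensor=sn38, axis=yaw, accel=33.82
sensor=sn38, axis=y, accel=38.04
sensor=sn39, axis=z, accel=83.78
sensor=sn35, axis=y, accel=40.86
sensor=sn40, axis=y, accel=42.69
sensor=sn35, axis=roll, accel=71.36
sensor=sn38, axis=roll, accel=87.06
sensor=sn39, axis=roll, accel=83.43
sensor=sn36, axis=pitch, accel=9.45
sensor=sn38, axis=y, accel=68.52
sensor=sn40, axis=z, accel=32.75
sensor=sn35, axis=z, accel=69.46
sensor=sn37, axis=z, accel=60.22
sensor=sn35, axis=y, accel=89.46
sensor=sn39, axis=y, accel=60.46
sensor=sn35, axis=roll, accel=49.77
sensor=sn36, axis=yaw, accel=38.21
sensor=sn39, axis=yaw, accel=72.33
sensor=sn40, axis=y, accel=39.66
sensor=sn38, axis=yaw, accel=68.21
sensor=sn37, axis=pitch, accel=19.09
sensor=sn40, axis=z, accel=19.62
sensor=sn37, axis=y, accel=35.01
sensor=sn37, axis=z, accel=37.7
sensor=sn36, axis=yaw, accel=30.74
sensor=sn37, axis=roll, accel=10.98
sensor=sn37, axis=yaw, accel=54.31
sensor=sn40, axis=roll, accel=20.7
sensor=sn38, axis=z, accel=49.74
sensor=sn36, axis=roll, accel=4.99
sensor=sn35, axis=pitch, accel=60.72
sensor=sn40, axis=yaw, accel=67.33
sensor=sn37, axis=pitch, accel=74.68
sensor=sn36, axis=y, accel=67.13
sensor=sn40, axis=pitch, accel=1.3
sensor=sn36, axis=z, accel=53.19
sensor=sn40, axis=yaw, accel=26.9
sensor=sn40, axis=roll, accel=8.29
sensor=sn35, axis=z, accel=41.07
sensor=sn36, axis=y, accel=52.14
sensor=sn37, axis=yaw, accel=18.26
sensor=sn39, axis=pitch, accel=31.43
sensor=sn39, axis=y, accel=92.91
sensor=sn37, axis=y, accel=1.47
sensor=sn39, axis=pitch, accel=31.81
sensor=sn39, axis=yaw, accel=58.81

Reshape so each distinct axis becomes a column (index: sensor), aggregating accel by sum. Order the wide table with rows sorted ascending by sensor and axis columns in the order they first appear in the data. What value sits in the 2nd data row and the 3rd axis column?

68.95

With rows sorted ascending by sensor, row 2 is sensor=sn36. axis columns in first-appearance order: z, roll, yaw, pitch, y; column 3 is yaw.
Long rows with sensor=sn36, axis=yaw: 38.21 + 30.74 = 68.95.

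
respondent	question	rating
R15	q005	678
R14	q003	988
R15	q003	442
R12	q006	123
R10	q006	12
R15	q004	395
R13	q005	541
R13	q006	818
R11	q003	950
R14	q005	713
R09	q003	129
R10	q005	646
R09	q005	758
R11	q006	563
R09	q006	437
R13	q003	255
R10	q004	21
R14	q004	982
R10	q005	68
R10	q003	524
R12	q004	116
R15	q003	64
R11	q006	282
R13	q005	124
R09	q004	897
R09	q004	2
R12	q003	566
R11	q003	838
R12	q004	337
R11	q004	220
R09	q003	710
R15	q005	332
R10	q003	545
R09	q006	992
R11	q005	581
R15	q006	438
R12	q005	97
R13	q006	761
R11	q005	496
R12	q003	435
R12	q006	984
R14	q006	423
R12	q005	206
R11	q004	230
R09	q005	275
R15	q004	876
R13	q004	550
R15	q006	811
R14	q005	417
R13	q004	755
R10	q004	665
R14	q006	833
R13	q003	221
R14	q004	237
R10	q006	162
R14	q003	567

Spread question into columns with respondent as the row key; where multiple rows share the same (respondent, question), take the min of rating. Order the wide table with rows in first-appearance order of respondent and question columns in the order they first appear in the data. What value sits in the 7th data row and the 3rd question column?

437

With rows in first-appearance order of respondent, row 7 is respondent=R09. question columns in first-appearance order: q005, q003, q006, q004; column 3 is q006.
Long rows with respondent=R09, question=q006: min(437, 992) = 437.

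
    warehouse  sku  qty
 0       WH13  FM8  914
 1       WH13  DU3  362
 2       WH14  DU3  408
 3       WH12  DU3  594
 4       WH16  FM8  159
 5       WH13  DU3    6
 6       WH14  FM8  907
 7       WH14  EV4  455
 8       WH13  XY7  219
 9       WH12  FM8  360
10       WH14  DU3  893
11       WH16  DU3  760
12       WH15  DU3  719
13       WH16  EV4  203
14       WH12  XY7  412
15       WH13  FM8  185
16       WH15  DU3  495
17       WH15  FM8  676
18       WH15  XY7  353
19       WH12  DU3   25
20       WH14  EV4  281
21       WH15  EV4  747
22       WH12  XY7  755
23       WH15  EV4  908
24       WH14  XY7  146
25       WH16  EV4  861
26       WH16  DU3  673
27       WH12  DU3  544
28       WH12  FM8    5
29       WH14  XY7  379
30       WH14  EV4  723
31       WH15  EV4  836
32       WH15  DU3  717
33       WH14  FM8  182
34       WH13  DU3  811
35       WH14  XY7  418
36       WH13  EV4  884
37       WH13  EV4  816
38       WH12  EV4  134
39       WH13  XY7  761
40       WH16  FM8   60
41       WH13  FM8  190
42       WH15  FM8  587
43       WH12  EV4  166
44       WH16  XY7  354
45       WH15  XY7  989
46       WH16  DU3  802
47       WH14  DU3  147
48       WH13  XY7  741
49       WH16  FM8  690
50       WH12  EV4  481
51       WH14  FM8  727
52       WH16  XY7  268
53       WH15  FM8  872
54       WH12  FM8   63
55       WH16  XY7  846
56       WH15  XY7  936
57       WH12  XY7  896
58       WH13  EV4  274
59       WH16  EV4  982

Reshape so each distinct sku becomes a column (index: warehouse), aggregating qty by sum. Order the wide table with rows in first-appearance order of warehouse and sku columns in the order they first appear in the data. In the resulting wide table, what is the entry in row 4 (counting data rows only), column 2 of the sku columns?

2235

With rows in first-appearance order of warehouse, row 4 is warehouse=WH16. sku columns in first-appearance order: FM8, DU3, EV4, XY7; column 2 is DU3.
Long rows with warehouse=WH16, sku=DU3: 760 + 673 + 802 = 2235.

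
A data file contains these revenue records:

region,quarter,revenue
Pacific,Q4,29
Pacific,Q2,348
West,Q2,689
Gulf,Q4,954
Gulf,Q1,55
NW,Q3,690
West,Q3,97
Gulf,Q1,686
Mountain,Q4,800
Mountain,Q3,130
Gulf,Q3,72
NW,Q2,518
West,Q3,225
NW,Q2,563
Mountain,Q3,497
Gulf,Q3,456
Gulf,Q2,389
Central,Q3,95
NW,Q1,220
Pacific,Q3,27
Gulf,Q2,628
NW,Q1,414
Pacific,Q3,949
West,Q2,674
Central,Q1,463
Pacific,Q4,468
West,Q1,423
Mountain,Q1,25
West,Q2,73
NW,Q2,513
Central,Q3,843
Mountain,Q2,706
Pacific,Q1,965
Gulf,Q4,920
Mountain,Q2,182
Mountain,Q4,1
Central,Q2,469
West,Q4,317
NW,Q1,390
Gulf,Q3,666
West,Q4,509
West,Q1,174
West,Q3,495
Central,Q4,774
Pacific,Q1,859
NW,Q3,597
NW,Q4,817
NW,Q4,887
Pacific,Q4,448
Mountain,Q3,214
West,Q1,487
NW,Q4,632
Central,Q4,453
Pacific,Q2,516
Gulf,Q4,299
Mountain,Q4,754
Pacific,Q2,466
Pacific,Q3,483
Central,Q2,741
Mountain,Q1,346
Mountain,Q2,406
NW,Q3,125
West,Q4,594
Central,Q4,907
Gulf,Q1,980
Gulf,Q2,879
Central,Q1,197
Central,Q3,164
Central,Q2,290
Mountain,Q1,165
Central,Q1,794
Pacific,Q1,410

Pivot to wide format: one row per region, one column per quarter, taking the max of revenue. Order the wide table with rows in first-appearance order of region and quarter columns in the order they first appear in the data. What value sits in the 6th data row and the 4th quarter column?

With rows in first-appearance order of region, row 6 is region=Central. quarter columns in first-appearance order: Q4, Q2, Q1, Q3; column 4 is Q3.
Long rows with region=Central, quarter=Q3: max(95, 843, 164) = 843.

843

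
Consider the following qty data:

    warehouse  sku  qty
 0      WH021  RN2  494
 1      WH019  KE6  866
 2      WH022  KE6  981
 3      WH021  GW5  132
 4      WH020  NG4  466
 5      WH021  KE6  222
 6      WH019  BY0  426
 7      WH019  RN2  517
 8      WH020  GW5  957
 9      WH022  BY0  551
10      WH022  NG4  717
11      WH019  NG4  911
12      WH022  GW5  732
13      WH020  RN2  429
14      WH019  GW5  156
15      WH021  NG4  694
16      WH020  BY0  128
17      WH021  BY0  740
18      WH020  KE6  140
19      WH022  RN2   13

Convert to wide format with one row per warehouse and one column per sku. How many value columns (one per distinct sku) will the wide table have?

5 distinct sku values: KE6, GW5, BY0, RN2, NG4.

5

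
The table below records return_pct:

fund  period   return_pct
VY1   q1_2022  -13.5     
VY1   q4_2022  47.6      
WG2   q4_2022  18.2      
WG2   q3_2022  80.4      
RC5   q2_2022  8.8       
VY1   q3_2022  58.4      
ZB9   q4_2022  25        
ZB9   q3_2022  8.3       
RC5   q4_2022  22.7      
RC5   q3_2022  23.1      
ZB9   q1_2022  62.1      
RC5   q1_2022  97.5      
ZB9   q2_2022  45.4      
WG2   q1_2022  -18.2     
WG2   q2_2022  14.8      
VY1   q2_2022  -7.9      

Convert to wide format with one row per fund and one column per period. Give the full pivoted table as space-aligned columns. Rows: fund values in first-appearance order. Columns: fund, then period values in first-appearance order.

fund  q1_2022  q4_2022  q3_2022  q2_2022
VY1   -13.5    47.6     58.4     -7.9   
WG2   -18.2    18.2     80.4     14.8   
RC5   97.5     22.7     23.1     8.8    
ZB9   62.1     25       8.3      45.4   

Columns: fund plus the 4 distinct period values (q1_2022, q4_2022, q3_2022, q2_2022).
For example, row VY1 column q1_2022 takes return_pct=-13.5 from the long row (VY1, q1_2022).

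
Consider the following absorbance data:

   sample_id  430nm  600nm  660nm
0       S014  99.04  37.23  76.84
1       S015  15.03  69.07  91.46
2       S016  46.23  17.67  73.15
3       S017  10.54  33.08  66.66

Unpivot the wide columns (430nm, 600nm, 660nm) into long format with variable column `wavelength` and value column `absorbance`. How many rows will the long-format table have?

4 sample_id values × 3 melted columns = 12 rows.

12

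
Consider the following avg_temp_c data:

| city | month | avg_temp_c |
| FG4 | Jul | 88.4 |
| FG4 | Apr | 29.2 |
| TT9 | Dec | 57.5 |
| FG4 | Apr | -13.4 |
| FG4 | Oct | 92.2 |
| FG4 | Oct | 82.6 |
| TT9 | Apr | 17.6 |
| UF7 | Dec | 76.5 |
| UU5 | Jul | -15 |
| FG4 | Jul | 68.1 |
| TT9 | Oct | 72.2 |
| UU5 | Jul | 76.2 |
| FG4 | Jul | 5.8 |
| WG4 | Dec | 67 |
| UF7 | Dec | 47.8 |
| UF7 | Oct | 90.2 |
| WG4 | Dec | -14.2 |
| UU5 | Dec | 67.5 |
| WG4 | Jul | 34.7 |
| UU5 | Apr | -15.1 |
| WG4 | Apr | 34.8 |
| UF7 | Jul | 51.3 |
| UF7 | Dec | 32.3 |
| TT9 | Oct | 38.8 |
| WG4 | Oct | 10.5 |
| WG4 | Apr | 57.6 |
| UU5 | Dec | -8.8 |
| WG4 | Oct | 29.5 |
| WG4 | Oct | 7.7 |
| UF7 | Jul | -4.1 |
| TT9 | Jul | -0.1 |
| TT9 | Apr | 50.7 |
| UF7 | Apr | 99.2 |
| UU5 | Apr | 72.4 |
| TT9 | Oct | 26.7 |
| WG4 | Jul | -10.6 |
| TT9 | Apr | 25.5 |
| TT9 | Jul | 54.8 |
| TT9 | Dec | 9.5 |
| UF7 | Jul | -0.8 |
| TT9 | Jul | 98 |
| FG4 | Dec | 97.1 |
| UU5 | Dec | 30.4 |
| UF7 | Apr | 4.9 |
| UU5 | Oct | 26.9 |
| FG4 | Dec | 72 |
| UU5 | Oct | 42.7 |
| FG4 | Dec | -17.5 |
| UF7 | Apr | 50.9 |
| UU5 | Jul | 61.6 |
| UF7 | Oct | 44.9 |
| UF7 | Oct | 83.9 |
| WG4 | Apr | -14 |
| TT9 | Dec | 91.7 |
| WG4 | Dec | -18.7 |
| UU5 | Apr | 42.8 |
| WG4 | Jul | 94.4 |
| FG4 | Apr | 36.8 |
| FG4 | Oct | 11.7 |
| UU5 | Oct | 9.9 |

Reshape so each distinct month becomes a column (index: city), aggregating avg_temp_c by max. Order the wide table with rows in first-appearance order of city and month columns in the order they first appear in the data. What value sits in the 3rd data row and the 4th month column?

With rows in first-appearance order of city, row 3 is city=UF7. month columns in first-appearance order: Jul, Apr, Dec, Oct; column 4 is Oct.
Long rows with city=UF7, month=Oct: max(90.2, 44.9, 83.9) = 90.2.

90.2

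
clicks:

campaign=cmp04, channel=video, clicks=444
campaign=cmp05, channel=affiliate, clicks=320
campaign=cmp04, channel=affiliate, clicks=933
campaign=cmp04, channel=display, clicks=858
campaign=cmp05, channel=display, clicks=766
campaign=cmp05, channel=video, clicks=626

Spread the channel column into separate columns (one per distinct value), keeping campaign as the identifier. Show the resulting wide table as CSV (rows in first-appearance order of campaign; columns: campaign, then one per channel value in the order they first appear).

campaign,video,affiliate,display
cmp04,444,933,858
cmp05,626,320,766

Columns: campaign plus the 3 distinct channel values (video, affiliate, display).
For example, row cmp04 column video takes clicks=444 from the long row (cmp04, video).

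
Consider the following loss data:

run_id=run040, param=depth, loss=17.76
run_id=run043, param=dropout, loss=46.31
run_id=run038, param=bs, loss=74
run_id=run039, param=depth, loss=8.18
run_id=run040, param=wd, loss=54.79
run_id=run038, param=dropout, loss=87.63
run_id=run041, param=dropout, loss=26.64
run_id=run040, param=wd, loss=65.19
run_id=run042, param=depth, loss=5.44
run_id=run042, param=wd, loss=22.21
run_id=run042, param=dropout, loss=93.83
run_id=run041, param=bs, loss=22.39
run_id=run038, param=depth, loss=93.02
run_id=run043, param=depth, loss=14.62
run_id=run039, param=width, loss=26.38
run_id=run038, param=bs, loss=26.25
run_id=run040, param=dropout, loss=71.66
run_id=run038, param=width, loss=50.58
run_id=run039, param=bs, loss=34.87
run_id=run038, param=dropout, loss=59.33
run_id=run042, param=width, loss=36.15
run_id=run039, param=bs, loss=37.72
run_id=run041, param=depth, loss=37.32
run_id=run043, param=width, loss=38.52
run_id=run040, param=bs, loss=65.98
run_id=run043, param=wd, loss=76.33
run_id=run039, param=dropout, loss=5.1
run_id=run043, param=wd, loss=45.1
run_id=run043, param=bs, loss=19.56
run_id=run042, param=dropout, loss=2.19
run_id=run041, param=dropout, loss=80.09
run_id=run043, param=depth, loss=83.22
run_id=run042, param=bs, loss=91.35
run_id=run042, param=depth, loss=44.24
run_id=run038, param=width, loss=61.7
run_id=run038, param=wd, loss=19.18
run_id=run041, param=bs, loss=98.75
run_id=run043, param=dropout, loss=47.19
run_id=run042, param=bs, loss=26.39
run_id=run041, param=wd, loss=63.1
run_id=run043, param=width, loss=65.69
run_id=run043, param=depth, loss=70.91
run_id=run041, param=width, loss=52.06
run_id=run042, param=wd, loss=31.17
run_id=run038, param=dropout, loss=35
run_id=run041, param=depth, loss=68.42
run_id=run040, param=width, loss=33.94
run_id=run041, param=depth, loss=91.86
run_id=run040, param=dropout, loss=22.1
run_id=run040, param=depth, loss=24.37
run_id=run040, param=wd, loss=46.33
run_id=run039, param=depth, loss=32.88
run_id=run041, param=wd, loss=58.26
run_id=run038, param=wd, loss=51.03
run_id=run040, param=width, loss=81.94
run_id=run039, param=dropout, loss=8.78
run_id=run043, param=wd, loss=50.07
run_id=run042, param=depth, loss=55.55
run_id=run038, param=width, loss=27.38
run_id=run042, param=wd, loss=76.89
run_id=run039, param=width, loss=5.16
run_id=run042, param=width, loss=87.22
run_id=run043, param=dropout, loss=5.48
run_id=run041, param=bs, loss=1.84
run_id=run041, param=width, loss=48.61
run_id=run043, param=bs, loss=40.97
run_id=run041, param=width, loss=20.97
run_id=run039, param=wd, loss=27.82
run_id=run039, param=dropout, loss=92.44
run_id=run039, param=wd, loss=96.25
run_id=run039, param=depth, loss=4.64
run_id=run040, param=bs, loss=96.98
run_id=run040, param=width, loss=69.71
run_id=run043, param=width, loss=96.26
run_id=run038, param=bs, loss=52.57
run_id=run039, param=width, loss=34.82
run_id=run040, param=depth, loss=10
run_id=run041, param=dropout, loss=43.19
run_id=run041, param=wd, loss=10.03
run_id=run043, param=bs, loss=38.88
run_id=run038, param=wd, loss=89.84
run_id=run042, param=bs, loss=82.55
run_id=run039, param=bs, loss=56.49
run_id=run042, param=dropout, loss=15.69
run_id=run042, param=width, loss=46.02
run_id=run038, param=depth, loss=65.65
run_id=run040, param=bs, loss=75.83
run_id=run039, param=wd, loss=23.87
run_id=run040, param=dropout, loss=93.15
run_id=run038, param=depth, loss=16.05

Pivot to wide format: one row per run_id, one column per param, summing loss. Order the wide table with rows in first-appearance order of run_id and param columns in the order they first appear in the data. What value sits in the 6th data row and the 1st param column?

105.23

With rows in first-appearance order of run_id, row 6 is run_id=run042. param columns in first-appearance order: depth, dropout, bs, wd, width; column 1 is depth.
Long rows with run_id=run042, param=depth: 5.44 + 44.24 + 55.55 = 105.23.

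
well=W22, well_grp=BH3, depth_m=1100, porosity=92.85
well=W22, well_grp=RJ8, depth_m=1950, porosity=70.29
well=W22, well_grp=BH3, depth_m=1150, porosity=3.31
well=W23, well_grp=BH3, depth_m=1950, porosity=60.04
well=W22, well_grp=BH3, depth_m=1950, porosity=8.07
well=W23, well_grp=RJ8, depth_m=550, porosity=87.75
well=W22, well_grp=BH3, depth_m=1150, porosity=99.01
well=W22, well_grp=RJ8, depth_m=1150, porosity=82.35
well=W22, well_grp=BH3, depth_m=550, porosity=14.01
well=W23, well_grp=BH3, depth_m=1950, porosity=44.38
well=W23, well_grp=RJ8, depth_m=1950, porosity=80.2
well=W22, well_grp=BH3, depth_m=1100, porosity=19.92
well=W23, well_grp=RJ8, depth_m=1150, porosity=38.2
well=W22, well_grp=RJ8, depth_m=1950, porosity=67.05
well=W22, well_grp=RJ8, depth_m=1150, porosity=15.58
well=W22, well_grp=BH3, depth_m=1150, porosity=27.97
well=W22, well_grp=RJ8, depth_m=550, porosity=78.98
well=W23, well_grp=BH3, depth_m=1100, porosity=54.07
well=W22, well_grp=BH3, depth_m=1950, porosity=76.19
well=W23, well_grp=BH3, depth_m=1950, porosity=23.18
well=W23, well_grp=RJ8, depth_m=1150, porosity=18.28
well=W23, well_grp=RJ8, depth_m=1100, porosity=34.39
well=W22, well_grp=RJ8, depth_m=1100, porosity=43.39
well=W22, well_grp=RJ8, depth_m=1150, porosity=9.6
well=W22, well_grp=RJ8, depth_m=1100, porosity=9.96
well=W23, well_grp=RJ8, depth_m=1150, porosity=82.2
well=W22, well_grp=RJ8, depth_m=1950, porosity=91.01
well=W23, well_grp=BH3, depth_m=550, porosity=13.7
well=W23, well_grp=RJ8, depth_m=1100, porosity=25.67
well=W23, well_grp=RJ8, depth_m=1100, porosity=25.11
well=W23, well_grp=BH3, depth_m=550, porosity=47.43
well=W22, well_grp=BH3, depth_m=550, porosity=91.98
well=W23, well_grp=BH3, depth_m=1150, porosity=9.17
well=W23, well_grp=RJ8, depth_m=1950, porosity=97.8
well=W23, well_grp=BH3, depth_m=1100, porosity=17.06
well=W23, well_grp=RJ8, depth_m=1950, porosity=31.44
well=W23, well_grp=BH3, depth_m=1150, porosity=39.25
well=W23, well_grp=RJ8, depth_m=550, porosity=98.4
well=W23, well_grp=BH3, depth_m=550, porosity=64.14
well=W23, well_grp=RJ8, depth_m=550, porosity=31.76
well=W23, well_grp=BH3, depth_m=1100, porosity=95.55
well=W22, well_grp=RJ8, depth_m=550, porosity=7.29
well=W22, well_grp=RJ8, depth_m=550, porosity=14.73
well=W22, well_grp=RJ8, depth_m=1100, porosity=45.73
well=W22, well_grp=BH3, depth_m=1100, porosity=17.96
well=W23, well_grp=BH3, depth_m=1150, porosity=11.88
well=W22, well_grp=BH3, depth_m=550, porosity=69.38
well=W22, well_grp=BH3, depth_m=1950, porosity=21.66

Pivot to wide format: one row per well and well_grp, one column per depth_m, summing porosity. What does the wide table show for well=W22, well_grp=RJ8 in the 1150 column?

107.53

Rows with well=W22, well_grp=RJ8 and depth_m=1150: porosity values are 82.35, 15.58, 9.6.
82.35 + 15.58 + 9.6 = 107.53.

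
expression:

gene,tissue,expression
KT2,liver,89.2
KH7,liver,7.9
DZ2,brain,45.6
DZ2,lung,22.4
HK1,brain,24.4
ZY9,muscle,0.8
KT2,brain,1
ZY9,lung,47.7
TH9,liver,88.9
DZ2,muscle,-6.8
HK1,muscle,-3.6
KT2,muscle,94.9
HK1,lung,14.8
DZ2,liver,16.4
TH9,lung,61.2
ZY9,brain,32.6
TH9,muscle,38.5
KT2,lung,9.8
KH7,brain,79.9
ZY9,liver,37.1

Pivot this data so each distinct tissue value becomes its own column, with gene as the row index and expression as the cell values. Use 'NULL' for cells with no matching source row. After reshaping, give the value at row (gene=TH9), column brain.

No long-format row has gene=TH9 and tissue=brain, so the cell is NULL.

NULL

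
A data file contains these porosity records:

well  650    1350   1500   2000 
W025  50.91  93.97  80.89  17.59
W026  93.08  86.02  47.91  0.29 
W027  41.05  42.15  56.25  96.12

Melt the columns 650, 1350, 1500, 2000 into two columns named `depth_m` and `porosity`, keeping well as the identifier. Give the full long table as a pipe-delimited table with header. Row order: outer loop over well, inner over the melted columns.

Each (well, column) pair becomes one row: 3 × 4 = 12 rows.
For example, (W025, 650) → porosity=50.91.

| well | depth_m | porosity |
| W025 | 650 | 50.91 |
| W025 | 1350 | 93.97 |
| W025 | 1500 | 80.89 |
| W025 | 2000 | 17.59 |
| W026 | 650 | 93.08 |
| W026 | 1350 | 86.02 |
| W026 | 1500 | 47.91 |
| W026 | 2000 | 0.29 |
| W027 | 650 | 41.05 |
| W027 | 1350 | 42.15 |
| W027 | 1500 | 56.25 |
| W027 | 2000 | 96.12 |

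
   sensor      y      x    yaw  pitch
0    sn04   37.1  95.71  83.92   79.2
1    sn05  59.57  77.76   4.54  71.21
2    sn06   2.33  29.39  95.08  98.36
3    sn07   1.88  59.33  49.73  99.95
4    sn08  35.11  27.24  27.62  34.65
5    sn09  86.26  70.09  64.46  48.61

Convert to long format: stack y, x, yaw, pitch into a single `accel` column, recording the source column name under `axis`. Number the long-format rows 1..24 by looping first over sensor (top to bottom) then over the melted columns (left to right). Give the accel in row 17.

35.11

24 rows total (6 × 4). Row 17: index ⌊(17-1)/4⌋ = 4 into sensor → sn08; (17-1) mod 4 = 0 into the melted columns → y.
So row 17 is (sn08, y, 35.11); accel = 35.11.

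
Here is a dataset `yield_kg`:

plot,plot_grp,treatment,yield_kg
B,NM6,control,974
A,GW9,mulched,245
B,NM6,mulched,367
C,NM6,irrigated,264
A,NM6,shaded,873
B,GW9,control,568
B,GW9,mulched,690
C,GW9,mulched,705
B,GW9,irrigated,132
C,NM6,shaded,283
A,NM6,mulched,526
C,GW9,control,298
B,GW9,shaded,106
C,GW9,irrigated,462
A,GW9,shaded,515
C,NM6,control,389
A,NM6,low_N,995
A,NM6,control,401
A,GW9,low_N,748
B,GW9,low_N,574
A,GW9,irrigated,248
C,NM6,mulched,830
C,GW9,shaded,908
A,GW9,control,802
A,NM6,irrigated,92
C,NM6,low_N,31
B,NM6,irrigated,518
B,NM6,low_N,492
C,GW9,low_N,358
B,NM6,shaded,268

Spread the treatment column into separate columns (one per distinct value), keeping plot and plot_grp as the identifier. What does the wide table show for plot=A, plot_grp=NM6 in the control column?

401

Wide layout: rows indexed by plot and plot_grp, columns are the 5 distinct treatment values (control, mulched, irrigated, shaded, low_N).
Cell (plot=A, plot_grp=NM6, treatment=control) draws from the long row where plot=A, plot_grp=NM6 and treatment=control, which has yield_kg=401.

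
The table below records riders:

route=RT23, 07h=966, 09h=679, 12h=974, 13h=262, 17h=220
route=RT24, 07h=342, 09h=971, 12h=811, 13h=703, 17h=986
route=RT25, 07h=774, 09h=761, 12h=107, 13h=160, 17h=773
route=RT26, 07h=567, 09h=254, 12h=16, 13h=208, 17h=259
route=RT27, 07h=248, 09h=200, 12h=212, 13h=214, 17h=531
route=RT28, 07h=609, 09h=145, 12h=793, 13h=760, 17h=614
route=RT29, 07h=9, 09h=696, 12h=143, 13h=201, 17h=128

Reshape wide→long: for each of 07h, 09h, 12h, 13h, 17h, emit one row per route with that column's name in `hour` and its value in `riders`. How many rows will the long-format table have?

35

7 route values × 5 melted columns = 35 rows.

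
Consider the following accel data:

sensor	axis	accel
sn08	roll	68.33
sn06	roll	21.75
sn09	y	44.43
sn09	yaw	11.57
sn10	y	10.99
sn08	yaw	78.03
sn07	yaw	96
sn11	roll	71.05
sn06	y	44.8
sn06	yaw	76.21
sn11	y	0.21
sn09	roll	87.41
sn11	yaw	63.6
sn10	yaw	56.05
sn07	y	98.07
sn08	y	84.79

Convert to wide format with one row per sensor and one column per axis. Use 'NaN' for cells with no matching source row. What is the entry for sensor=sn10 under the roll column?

No long-format row has sensor=sn10 and axis=roll, so the cell is NaN.

NaN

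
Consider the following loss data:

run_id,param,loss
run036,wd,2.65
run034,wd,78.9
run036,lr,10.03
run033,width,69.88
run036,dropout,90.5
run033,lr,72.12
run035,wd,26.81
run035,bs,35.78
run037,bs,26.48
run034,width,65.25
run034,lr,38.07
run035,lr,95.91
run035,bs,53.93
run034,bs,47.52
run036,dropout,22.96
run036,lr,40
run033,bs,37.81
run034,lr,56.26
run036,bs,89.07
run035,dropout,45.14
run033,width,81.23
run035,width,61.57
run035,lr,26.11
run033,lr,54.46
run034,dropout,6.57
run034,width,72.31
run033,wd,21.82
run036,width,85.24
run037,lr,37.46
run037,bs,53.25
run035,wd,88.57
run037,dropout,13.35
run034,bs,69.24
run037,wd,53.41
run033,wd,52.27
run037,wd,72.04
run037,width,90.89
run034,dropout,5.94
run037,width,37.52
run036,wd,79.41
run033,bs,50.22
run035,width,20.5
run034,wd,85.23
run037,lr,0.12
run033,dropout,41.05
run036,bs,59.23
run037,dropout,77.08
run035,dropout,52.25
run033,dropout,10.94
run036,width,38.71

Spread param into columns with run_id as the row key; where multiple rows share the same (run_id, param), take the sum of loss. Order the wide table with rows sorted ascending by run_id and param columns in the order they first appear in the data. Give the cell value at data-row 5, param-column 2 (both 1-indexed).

37.58

With rows sorted ascending by run_id, row 5 is run_id=run037. param columns in first-appearance order: wd, lr, width, dropout, bs; column 2 is lr.
Long rows with run_id=run037, param=lr: 37.46 + 0.12 = 37.58.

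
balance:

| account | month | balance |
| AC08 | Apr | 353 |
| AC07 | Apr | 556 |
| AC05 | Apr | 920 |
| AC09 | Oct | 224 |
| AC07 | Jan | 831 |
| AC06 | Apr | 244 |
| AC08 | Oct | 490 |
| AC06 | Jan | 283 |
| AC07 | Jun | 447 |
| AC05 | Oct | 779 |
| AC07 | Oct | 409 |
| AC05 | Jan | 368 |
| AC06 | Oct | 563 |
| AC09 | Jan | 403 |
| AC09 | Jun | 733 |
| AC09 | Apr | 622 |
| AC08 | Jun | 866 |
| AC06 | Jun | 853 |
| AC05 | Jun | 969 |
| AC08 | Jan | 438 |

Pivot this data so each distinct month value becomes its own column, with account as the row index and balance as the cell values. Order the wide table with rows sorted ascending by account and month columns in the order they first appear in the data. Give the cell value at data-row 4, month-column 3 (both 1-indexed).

438

With rows sorted ascending by account, row 4 is account=AC08. month columns in first-appearance order: Apr, Oct, Jan, Jun; column 3 is Jan.
Long rows with account=AC08, month=Jan: balance = 438.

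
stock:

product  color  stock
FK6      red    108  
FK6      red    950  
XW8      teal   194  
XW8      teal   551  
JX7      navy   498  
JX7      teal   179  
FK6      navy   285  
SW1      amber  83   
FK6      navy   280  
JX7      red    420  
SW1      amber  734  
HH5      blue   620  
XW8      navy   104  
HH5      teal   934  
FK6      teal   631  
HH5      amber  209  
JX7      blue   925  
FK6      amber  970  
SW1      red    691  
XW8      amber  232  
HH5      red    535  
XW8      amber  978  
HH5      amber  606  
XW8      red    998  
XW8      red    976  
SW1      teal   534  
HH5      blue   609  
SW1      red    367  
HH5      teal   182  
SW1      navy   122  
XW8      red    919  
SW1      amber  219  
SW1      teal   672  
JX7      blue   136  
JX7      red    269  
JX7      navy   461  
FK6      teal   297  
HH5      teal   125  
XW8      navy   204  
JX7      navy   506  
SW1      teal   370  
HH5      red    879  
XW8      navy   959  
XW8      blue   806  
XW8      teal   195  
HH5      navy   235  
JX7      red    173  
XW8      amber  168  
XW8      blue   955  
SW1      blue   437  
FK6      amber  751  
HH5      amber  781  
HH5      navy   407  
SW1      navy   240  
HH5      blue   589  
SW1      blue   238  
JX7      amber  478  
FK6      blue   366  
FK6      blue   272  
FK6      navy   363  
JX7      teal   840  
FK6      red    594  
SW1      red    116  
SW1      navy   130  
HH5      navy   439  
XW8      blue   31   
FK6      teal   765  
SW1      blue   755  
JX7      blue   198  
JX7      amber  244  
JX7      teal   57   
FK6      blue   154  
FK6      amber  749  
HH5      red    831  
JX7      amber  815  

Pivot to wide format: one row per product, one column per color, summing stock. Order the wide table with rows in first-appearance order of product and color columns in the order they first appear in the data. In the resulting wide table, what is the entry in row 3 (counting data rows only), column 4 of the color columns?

With rows in first-appearance order of product, row 3 is product=JX7. color columns in first-appearance order: red, teal, navy, amber, blue; column 4 is amber.
Long rows with product=JX7, color=amber: 478 + 244 + 815 = 1537.

1537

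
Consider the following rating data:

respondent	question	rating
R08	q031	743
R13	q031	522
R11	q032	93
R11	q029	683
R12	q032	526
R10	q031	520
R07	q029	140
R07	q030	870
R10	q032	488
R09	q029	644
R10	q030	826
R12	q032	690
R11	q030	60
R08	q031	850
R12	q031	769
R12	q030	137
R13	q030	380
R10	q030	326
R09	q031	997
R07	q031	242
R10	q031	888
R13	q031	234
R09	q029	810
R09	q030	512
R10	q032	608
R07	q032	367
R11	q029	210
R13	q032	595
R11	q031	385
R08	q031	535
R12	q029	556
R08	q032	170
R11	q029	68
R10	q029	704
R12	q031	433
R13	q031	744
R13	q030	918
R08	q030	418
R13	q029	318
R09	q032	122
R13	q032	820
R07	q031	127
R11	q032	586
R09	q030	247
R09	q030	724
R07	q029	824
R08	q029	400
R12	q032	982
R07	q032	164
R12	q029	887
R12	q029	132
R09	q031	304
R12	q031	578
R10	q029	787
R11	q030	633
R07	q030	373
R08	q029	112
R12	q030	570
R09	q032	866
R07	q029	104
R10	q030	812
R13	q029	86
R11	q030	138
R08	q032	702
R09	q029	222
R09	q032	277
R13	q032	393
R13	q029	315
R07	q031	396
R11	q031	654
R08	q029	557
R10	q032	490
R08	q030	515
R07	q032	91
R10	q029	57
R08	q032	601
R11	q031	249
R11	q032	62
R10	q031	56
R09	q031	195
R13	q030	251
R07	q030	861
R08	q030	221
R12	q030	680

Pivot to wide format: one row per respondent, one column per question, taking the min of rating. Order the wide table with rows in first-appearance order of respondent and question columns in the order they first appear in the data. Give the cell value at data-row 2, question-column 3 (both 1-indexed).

With rows in first-appearance order of respondent, row 2 is respondent=R13. question columns in first-appearance order: q031, q032, q029, q030; column 3 is q029.
Long rows with respondent=R13, question=q029: min(318, 86, 315) = 86.

86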